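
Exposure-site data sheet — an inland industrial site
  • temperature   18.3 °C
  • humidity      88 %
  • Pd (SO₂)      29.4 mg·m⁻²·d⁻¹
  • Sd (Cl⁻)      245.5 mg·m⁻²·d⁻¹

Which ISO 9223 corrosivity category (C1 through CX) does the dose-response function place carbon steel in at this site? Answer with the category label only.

carbon steel: f(T) = -0.054·(T−10) [T>10 °C] = -0.4482
  sulphur-dioxide contribution → 38.13 μm/a
  chloride contribution → 117.4 μm/a
  ⇒ r_corr(carbon steel) = 155.5 μm/a
ISO 9223 Table 2 (carbon steel): 80 < 155 ≤ 200 μm/a ⇒ C5

C5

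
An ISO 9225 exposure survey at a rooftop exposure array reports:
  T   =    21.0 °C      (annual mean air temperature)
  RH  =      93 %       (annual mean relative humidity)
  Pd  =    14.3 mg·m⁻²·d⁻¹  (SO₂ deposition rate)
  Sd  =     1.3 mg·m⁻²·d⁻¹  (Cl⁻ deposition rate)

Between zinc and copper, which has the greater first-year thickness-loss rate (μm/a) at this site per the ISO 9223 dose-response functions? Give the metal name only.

zinc: f(T) = -0.071·(T−10) [T>10 °C] = -0.7810
  SO₂ term: 0.0129·14.3^0.44·exp(0.046·93-0.7810) = 1.373
  Sd branch = 0.0175·Sd^0.57·e^(0.008·RH+0.085·T) = 0.2549 μm/a
  sum: 1.373 + 0.2549 → r_corr = 1.628 μm/a
copper: T>10 °C ⇒ hinge -0.080·(21.0−10) = -0.8800
  SO₂ term: 0.0053·14.3^0.26·exp(0.059·93-0.8800) = 1.06
  Sd branch = 0.01025·Sd^0.27·e^(0.036·RH+0.049·T) = 0.8758 μm/a
  r_corr = 1.06 + 0.8758 = 1.936 μm/a
Ordering by μm/a: copper (1.94) > zinc (1.63)

copper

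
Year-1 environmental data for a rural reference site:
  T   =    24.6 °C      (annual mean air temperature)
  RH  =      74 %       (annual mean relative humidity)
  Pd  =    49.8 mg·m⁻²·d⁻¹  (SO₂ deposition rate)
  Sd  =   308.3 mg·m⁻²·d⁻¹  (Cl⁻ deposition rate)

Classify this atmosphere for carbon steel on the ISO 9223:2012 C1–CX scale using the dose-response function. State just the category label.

carbon steel: temperature factor f = -0.054·(14.6) = -0.7884
  sulphur-dioxide contribution → 26.97 μm/a
  chloride contribution → 109.6 μm/a
  ⇒ r_corr(carbon steel) = 136.5 μm/a
Category bounds: 80…200 μm/a bracket r_corr ⇒ C5

C5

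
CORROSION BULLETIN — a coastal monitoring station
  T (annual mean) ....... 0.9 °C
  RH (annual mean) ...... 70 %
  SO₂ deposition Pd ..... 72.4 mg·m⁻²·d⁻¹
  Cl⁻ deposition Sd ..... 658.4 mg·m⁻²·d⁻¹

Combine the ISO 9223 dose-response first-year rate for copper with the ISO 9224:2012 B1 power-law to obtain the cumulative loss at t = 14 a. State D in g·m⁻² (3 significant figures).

copper: f(T) = +0.126·(T−10) [T≤10 °C] = -1.1466
  Pd branch = 0.0053·Pd^0.26·e^(0.059·RH+f) = 0.3188 μm/a
  Cl⁻ term: 0.01025·658.4^0.27·exp(0.036·70+0.049·0.9) = 0.7679
  r_corr = 0.3188 + 0.7679 = 1.087 μm/a
Long-term exponent b (ISO 9224 Table 2, B1) = 0.667
  D(14) = 1.087 × 14^0.667 = 1.087 × 5.814 = 6.318 μm
  Mass loss = 6.318 μm × 8.96 g/cm³ = 56.61 g·m⁻²

D(14) = 56.6 g·m⁻²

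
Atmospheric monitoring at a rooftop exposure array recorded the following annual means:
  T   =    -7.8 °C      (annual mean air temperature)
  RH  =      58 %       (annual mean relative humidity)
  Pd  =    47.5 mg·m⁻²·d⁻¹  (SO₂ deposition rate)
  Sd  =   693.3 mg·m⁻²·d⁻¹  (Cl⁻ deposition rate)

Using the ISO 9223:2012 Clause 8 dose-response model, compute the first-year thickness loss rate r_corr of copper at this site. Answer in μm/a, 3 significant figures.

r_corr = 0.377 μm/a

copper: temperature factor f = +0.126·(-17.8) = -2.2428
  SO₂ term: 0.0053·47.5^0.26·exp(0.059·58-2.2428) = 0.04703
  Cl⁻ term: 0.01025·693.3^0.27·exp(0.036·58+0.049·-7.8) = 0.3301
  r_corr = 0.04703 + 0.3301 = 0.3771 μm/a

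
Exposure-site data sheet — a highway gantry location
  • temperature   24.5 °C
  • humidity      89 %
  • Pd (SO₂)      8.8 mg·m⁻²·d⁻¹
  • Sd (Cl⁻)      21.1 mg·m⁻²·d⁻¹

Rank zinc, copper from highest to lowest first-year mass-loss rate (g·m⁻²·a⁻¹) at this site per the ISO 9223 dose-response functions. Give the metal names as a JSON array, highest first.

["copper", "zinc"]

zinc: f(T) = -0.071·(T−10) [T>10 °C] = -1.0295
  SO₂ term: 0.0129·8.8^0.44·exp(0.046·89-1.0295) = 0.7195
  Cl⁻ term: 0.0175·21.1^0.57·exp(0.008·89+0.085·24.5) = 1.627
  sum: 0.7195 + 1.627 → r_corr = 2.347 μm/a
  mass loss = 2.347 μm/a × 7.14 g/cm³ = 16.76 g·m⁻²·a⁻¹
copper: T>10 °C ⇒ hinge -0.080·(24.5−10) = -1.1600
  Pd branch = 0.0053·Pd^0.26·e^(0.059·RH+f) = 0.5579 μm/a
  Sd branch = 0.01025·Sd^0.27·e^(0.036·RH+0.049·T) = 1.91 μm/a
  r_corr = 0.5579 + 1.91 = 2.468 μm/a
  mass loss = 2.468 μm/a × 8.96 g/cm³ = 22.12 g·m⁻²·a⁻¹
Ordering by g·m⁻²·a⁻¹: copper (22.1) > zinc (16.8)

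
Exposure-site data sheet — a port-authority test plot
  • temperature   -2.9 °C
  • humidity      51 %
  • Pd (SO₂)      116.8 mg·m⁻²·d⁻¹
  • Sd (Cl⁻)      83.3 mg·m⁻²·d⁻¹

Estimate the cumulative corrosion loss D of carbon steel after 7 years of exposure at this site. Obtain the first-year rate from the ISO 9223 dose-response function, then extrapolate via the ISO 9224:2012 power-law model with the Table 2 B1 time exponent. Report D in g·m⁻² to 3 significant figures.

carbon steel: temperature factor f = +0.150·(-12.9) = -1.9350
  sulphur-dioxide contribution → 8.427 μm/a
  chloride contribution → 7.585 μm/a
  ⇒ r_corr(carbon steel) = 16.01 μm/a
Long-term exponent b (ISO 9224 Table 2, B1) = 0.523
  D(7) = 16.01 × 7^0.523 = 16.01 × 2.767 = 44.3 μm
  Mass loss = 44.3 μm × 7.85 g/cm³ = 347.8 g·m⁻²

D(7) = 348 g·m⁻²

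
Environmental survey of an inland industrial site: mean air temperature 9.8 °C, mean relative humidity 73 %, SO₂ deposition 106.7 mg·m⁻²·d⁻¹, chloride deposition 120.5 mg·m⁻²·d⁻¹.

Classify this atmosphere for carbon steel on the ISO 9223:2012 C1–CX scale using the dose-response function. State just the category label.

C5

carbon steel: f(T) = +0.150·(T−10) [T≤10 °C] = -0.0300
  Pd branch = 1.77·Pd^0.52·e^(0.02·RH+f) = 83.88 μm/a
  Sd branch = 0.102·Sd^0.62·e^(0.033·RH+0.04·T) = 32.75 μm/a
  r_corr = 83.88 + 32.75 = 116.6 μm/a
117 μm/a falls in (80, 200] for carbon steel → category C5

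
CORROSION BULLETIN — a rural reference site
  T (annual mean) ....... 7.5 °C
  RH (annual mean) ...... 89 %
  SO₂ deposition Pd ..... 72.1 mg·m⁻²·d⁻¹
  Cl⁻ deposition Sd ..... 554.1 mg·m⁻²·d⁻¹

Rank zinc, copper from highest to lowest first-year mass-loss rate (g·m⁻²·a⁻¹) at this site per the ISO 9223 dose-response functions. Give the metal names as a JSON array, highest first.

["zinc", "copper"]

zinc: temperature factor f = +0.038·(-2.5) = -0.0950
  Pd branch = 0.0129·Pd^0.44·e^(0.046·RH+f) = 4.622 μm/a
  Cl⁻ term: 0.0175·554.1^0.57·exp(0.008·89+0.085·7.5) = 2.472
  sum: 4.622 + 2.472 → r_corr = 7.093 μm/a
  mass loss = 7.093 μm/a × 7.14 g/cm³ = 50.65 g·m⁻²·a⁻¹
copper: T≤10 °C ⇒ hinge +0.126·(7.5−10) = -0.3150
  SO₂ term: 0.0053·72.1^0.26·exp(0.059·89-0.3150) = 2.244
  Cl⁻ term: 0.01025·554.1^0.27·exp(0.036·89+0.049·7.5) = 2.007
  r_corr = 2.244 + 2.007 = 4.251 μm/a
  mass loss = 4.251 μm/a × 8.96 g/cm³ = 38.09 g·m⁻²·a⁻¹
Ordering by g·m⁻²·a⁻¹: zinc (50.6) > copper (38.1)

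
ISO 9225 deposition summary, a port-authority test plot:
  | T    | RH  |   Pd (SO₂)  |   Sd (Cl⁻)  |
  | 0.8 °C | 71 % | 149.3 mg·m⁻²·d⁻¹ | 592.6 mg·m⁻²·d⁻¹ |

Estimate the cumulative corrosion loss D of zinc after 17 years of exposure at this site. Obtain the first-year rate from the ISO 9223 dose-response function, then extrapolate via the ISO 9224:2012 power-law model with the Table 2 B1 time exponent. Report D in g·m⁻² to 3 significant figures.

zinc: f(T) = +0.038·(T−10) [T≤10 °C] = -0.3496
  SO₂ term: 0.0129·149.3^0.44·exp(0.046·71-0.3496) = 2.157
  Cl⁻ term: 0.0175·592.6^0.57·exp(0.008·71+0.085·0.8) = 1.258
  r_corr = 2.157 + 1.258 = 3.415 μm/a
ISO 9224: D(t) = r_corr · t^b with b = 0.813 (zinc, B1)
  D(17) = 3.415 × 17^0.813 = 3.415 × 10.01 = 34.17 μm
  Mass loss = 34.17 μm × 7.14 g/cm³ = 244 g·m⁻²

D(17) = 244 g·m⁻²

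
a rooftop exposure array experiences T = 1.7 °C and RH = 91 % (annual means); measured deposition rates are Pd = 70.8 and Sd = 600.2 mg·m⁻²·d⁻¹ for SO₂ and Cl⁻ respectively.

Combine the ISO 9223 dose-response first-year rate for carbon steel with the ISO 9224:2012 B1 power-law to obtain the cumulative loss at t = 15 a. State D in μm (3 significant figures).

carbon steel: f(T) = +0.150·(T−10) [T≤10 °C] = -1.2450
  Pd branch = 1.77·Pd^0.52·e^(0.02·RH+f) = 28.82 μm/a
  Sd branch = 0.102·Sd^0.62·e^(0.033·RH+0.04·T) = 116.1 μm/a
  sum: 28.82 + 116.1 → r_corr = 144.9 μm/a
Long-term exponent b (ISO 9224 Table 2, B1) = 0.523
  D(15) = 144.9 × 15^0.523 = 144.9 × 4.122 = 597.4 μm

D(15) = 597 μm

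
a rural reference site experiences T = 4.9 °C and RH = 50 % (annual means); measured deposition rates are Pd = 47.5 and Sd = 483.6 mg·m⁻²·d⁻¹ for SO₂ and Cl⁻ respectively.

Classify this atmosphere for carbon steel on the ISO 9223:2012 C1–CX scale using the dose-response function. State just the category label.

C3

carbon steel: T≤10 °C ⇒ hinge +0.150·(4.9−10) = -0.7650
  Pd branch = 1.77·Pd^0.52·e^(0.02·RH+f) = 16.67 μm/a
  Sd branch = 0.102·Sd^0.62·e^(0.033·RH+0.04·T) = 29.83 μm/a
  sum: 16.67 + 29.83 → r_corr = 46.5 μm/a
ISO 9223 Table 2 (carbon steel): 25 < 46.5 ≤ 50 μm/a ⇒ C3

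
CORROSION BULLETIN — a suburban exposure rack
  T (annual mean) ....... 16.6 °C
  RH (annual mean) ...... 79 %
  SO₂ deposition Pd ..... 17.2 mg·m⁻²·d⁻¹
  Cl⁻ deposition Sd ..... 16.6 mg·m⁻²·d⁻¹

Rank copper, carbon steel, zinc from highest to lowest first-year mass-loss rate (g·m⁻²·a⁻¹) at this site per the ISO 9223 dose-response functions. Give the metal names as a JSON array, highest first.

["carbon steel", "copper", "zinc"]

copper: temperature factor f = -0.080·(6.6) = -0.5280
  SO₂ term: 0.0053·17.2^0.26·exp(0.059·79-0.5280) = 0.6926
  Cl⁻ term: 0.01025·16.6^0.27·exp(0.036·79+0.049·16.6) = 0.8483
  sum: 0.6926 + 0.8483 → r_corr = 1.541 μm/a
  mass loss = 1.541 μm/a × 8.96 g/cm³ = 13.81 g·m⁻²·a⁻¹
carbon steel: f(T) = -0.054·(T−10) [T>10 °C] = -0.3564
  Pd branch = 1.77·Pd^0.52·e^(0.02·RH+f) = 26.42 μm/a
  Sd branch = 0.102·Sd^0.62·e^(0.033·RH+0.04·T) = 15.33 μm/a
  r_corr = 26.42 + 15.33 = 41.75 μm/a
  mass loss = 41.75 μm/a × 7.85 g/cm³ = 327.7 g·m⁻²·a⁻¹
zinc: temperature factor f = -0.071·(6.6) = -0.4686
  Pd branch = 0.0129·Pd^0.44·e^(0.046·RH+f) = 1.069 μm/a
  Sd branch = 0.0175·Sd^0.57·e^(0.008·RH+0.085·T) = 0.6695 μm/a
  r_corr = 1.069 + 0.6695 = 1.738 μm/a
  mass loss = 1.738 μm/a × 7.14 g/cm³ = 12.41 g·m⁻²·a⁻¹
Ordering by g·m⁻²·a⁻¹: carbon steel (328) > copper (13.8) > zinc (12.4)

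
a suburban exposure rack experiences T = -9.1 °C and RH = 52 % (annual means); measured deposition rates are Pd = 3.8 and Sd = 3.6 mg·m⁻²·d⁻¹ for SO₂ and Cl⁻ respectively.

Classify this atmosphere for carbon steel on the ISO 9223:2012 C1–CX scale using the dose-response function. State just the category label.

C2

carbon steel: f(T) = +0.150·(T−10) [T≤10 °C] = -2.8650
  sulphur-dioxide contribution → 0.5713 μm/a
  chloride contribution → 0.8723 μm/a
  ⇒ r_corr(carbon steel) = 1.444 μm/a
ISO 9223 Table 2 (carbon steel): 1.3 < 1.44 ≤ 25 μm/a ⇒ C2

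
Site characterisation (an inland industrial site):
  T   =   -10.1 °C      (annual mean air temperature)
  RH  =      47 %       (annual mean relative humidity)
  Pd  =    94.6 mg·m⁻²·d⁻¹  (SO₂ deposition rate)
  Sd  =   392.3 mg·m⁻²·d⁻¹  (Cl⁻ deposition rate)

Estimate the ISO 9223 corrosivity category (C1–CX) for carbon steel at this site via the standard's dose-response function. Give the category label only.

C2

carbon steel: f(T) = +0.150·(T−10) [T≤10 °C] = -3.0150
  SO₂ term: 1.77·94.6^0.52·exp(0.02·47-3.0150) = 2.367
  Sd branch = 0.102·Sd^0.62·e^(0.033·RH+0.04·T) = 13.03 μm/a
  sum: 2.367 + 13.03 → r_corr = 15.39 μm/a
ISO 9223 Table 2 (carbon steel): 1.3 < 15.4 ≤ 25 μm/a ⇒ C2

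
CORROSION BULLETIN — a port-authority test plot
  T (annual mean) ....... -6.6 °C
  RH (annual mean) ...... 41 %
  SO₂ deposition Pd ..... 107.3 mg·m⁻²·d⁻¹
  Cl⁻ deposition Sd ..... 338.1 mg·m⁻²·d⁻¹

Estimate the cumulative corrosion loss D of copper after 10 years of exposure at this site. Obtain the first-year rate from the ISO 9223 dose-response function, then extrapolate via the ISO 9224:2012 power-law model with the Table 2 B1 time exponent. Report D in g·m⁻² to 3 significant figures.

D(10) = 7.54 g·m⁻²

copper: temperature factor f = +0.126·(-16.6) = -2.0916
  Pd branch = 0.0053·Pd^0.26·e^(0.059·RH+f) = 0.0248 μm/a
  Sd branch = 0.01025·Sd^0.27·e^(0.036·RH+0.049·T) = 0.1564 μm/a
  sum: 0.0248 + 0.1564 → r_corr = 0.1812 μm/a
ISO 9224: D(t) = r_corr · t^b with b = 0.667 (copper, B1)
  D(10) = 0.1812 × 10^0.667 = 0.1812 × 4.645 = 0.8415 μm
  Mass loss = 0.8415 μm × 8.96 g/cm³ = 7.54 g·m⁻²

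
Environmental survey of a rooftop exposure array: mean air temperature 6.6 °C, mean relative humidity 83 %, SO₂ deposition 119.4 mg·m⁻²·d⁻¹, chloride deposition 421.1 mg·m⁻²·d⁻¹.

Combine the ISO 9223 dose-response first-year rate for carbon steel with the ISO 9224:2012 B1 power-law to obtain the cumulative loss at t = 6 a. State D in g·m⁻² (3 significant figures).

D(6) = 3.09e+03 g·m⁻²

carbon steel: f(T) = +0.150·(T−10) [T≤10 °C] = -0.5100
  sulphur-dioxide contribution → 67.21 μm/a
  chloride contribution → 87.08 μm/a
  ⇒ r_corr(carbon steel) = 154.3 μm/a
ISO 9224: D(t) = r_corr · t^b with b = 0.523 (carbon steel, B1)
  D(6) = 154.3 × 6^0.523 = 154.3 × 2.553 = 393.8 μm
  Mass loss = 393.8 μm × 7.85 g/cm³ = 3092 g·m⁻²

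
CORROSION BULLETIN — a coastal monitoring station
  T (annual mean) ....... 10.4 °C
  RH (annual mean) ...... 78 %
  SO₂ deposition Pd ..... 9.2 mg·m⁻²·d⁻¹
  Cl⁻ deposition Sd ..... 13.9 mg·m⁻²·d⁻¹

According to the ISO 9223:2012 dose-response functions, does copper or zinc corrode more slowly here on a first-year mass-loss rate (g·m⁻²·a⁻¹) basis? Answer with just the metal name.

zinc

copper: T>10 °C ⇒ hinge -0.080·(10.4−10) = -0.0320
  SO₂ term: 0.0053·9.2^0.26·exp(0.059·78-0.0320) = 0.9111
  Cl⁻ term: 0.01025·13.9^0.27·exp(0.036·78+0.049·10.4) = 0.5756
  sum: 0.9111 + 0.5756 → r_corr = 1.487 μm/a
  mass loss = 1.487 μm/a × 8.96 g/cm³ = 13.32 g·m⁻²·a⁻¹
zinc: temperature factor f = -0.071·(0.4) = -0.0284
  Pd branch = 0.0129·Pd^0.44·e^(0.046·RH+f) = 1.204 μm/a
  Sd branch = 0.0175·Sd^0.57·e^(0.008·RH+0.085·T) = 0.3544 μm/a
  sum: 1.204 + 0.3544 → r_corr = 1.558 μm/a
  mass loss = 1.558 μm/a × 7.14 g/cm³ = 11.13 g·m⁻²·a⁻¹
Ordering by g·m⁻²·a⁻¹: copper (13.3) > zinc (11.1)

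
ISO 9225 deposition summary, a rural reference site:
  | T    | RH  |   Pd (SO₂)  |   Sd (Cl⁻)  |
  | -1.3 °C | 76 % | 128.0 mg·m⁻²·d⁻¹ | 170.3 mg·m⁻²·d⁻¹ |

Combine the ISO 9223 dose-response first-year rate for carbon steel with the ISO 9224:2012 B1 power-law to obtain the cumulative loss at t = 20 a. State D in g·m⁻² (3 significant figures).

carbon steel: f(T) = +0.150·(T−10) [T≤10 °C] = -1.6950
  SO₂ term: 1.77·128.0^0.52·exp(0.02·76-1.6950) = 18.52
  Sd branch = 0.102·Sd^0.62·e^(0.033·RH+0.04·T) = 28.75 μm/a
  r_corr = 18.52 + 28.75 = 47.27 μm/a
ISO 9224: D(t) = r_corr · t^b with b = 0.523 (carbon steel, B1)
  D(20) = 47.27 × 20^0.523 = 47.27 × 4.791 = 226.5 μm
  Mass loss = 226.5 μm × 7.85 g/cm³ = 1778 g·m⁻²

D(20) = 1.78e+03 g·m⁻²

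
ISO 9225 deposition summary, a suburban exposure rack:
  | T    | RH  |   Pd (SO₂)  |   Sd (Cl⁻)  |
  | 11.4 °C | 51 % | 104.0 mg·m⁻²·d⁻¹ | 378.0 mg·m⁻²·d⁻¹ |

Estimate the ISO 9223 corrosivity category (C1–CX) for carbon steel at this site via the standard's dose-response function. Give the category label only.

C5

carbon steel: f(T) = -0.054·(T−10) [T>10 °C] = -0.0756
  sulphur-dioxide contribution → 50.93 μm/a
  chloride contribution → 34.32 μm/a
  ⇒ r_corr(carbon steel) = 85.25 μm/a
85.3 μm/a falls in (80, 200] for carbon steel → category C5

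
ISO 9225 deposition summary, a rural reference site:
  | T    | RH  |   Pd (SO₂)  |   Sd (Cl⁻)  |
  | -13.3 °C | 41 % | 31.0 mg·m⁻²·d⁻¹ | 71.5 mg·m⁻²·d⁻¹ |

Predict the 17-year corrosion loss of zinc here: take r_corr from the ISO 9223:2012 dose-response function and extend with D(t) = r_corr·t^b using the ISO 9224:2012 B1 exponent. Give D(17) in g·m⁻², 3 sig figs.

zinc: temperature factor f = +0.038·(-23.3) = -0.8854
  SO₂ term: 0.0129·31.0^0.44·exp(0.046·41-0.8854) = 0.159
  Cl⁻ term: 0.0175·71.5^0.57·exp(0.008·41+0.085·-13.3) = 0.08943
  r_corr = 0.159 + 0.08943 = 0.2484 μm/a
Long-term exponent b (ISO 9224 Table 2, B1) = 0.813
  D(17) = 0.2484 × 17^0.813 = 0.2484 × 10.01 = 2.486 μm
  Mass loss = 2.486 μm × 7.14 g/cm³ = 17.75 g·m⁻²

D(17) = 17.8 g·m⁻²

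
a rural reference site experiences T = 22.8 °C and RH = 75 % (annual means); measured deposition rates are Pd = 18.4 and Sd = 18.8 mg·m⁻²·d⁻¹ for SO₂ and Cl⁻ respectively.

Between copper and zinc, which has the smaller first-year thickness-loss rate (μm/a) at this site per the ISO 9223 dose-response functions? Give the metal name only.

copper

copper: T>10 °C ⇒ hinge -0.080·(22.8−10) = -1.0240
  SO₂ term: 0.0053·18.4^0.26·exp(0.059·75-1.0240) = 0.339
  Cl⁻ term: 0.01025·18.8^0.27·exp(0.036·75+0.049·22.8) = 1.029
  sum: 0.339 + 1.029 → r_corr = 1.368 μm/a
zinc: T>10 °C ⇒ hinge -0.071·(22.8−10) = -0.9088
  Pd branch = 0.0129·Pd^0.44·e^(0.046·RH+f) = 0.5898 μm/a
  Sd branch = 0.0175·Sd^0.57·e^(0.008·RH+0.085·T) = 1.179 μm/a
  r_corr = 0.5898 + 1.179 = 1.769 μm/a
Ordering by μm/a: zinc (1.77) > copper (1.37)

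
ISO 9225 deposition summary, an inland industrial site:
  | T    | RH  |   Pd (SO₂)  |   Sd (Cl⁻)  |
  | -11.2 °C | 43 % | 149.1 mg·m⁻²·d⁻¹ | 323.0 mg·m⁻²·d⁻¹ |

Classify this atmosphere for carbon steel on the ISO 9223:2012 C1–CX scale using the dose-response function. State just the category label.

carbon steel: T≤10 °C ⇒ hinge +0.150·(-11.2−10) = -3.1800
  SO₂ term: 1.77·149.1^0.52·exp(0.02·43-3.1800) = 2.348
  Sd branch = 0.102·Sd^0.62·e^(0.033·RH+0.04·T) = 9.683 μm/a
  sum: 2.348 + 9.683 → r_corr = 12.03 μm/a
Category bounds: 1.3…25 μm/a bracket r_corr ⇒ C2

C2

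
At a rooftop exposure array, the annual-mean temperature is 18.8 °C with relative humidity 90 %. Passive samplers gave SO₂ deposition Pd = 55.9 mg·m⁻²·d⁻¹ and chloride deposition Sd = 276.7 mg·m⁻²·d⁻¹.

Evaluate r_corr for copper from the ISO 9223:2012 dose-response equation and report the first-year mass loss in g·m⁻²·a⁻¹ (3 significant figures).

r_corr = 40.4 g·m⁻²·a⁻¹

copper: f(T) = -0.080·(T−10) [T>10 °C] = -0.7040
  Pd branch = 0.0053·Pd^0.26·e^(0.059·RH+f) = 1.51 μm/a
  Sd branch = 0.01025·Sd^0.27·e^(0.036·RH+0.049·T) = 3.001 μm/a
  sum: 1.51 + 3.001 → r_corr = 4.511 μm/a
Convert to mass loss: 4.511 μm/a × 8.96 g/cm³ = 40.42 g·m⁻²·a⁻¹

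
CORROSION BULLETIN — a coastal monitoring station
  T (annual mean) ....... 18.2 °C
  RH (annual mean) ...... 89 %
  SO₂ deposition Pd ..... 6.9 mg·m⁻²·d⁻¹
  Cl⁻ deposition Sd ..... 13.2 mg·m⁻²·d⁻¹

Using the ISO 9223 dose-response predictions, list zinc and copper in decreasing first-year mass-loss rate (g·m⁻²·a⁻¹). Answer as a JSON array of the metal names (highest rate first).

["copper", "zinc"]

zinc: T>10 °C ⇒ hinge -0.071·(18.2−10) = -0.5822
  sulphur-dioxide contribution → 1.011 μm/a
  chloride contribution → 0.7292 μm/a
  ⇒ r_corr(zinc) = 1.74 μm/a
  mass loss = 1.74 μm/a × 7.14 g/cm³ = 12.43 g·m⁻²·a⁻¹
copper: T>10 °C ⇒ hinge -0.080·(18.2−10) = -0.6560
  sulphur-dioxide contribution → 0.8669 μm/a
  chloride contribution → 1.236 μm/a
  total first-year rate 2.103 μm/a
  mass loss = 2.103 μm/a × 8.96 g/cm³ = 18.84 g·m⁻²·a⁻¹
Ordering by g·m⁻²·a⁻¹: copper (18.8) > zinc (12.4)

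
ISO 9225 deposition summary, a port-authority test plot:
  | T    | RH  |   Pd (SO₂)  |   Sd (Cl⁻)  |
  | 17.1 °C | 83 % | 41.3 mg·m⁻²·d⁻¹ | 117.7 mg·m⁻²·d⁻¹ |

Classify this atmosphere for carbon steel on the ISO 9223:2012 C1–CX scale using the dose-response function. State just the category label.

C5

carbon steel: temperature factor f = -0.054·(7.1) = -0.3834
  sulphur-dioxide contribution → 43.92 μm/a
  chloride contribution → 60.13 μm/a
  total first-year rate 104 μm/a
ISO 9223 Table 2 (carbon steel): 80 < 104 ≤ 200 μm/a ⇒ C5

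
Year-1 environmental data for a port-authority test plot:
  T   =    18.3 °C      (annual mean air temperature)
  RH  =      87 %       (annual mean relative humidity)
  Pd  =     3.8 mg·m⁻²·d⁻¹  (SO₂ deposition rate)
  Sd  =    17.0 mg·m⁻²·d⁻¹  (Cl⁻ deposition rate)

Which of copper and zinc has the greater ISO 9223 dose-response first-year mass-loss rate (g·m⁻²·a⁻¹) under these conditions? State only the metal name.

copper

copper: f(T) = -0.080·(T−10) [T>10 °C] = -0.6640
  SO₂ term: 0.0053·3.8^0.26·exp(0.059·87-0.6640) = 0.6545
  Cl⁻ term: 0.01025·17.0^0.27·exp(0.036·87+0.049·18.3) = 1.238
  sum: 0.6545 + 1.238 → r_corr = 1.892 μm/a
  mass loss = 1.892 μm/a × 8.96 g/cm³ = 16.95 g·m⁻²·a⁻¹
zinc: temperature factor f = -0.071·(8.3) = -0.5893
  SO₂ term: 0.0129·3.8^0.44·exp(0.046·87-0.5893) = 0.7044
  Sd branch = 0.0175·Sd^0.57·e^(0.008·RH+0.085·T) = 0.836 μm/a
  r_corr = 0.7044 + 0.836 = 1.54 μm/a
  mass loss = 1.54 μm/a × 7.14 g/cm³ = 11 g·m⁻²·a⁻¹
Ordering by g·m⁻²·a⁻¹: copper (17) > zinc (11)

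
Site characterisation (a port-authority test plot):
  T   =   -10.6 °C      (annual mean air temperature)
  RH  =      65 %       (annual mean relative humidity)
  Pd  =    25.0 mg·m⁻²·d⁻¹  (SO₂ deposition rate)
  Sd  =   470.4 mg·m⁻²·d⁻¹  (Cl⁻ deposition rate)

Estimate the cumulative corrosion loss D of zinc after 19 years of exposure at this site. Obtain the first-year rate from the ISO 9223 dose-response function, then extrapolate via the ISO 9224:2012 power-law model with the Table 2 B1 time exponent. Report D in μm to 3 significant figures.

zinc: f(T) = +0.038·(T−10) [T≤10 °C] = -0.7828
  Pd branch = 0.0129·Pd^0.44·e^(0.046·RH+f) = 0.4833 μm/a
  Cl⁻ term: 0.0175·470.4^0.57·exp(0.008·65+0.085·-10.6) = 0.3989
  r_corr = 0.4833 + 0.3989 = 0.8823 μm/a
Long-term exponent b (ISO 9224 Table 2, B1) = 0.813
  D(19) = 0.8823 × 19^0.813 = 0.8823 × 10.96 = 9.665 μm

D(19) = 9.67 μm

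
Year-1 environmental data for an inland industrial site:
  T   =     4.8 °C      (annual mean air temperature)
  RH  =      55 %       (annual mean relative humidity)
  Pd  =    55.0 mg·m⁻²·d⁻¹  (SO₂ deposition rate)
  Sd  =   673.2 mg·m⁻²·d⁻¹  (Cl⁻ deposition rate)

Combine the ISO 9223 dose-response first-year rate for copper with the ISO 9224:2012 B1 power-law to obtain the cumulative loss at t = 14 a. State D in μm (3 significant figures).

D(14) = 4.33 μm

copper: temperature factor f = +0.126·(-5.2) = -0.6552
  SO₂ term: 0.0053·55.0^0.26·exp(0.059·55-0.6552) = 0.2002
  Sd branch = 0.01025·Sd^0.27·e^(0.036·RH+0.049·T) = 0.545 μm/a
  r_corr = 0.2002 + 0.545 = 0.7452 μm/a
Long-term exponent b (ISO 9224 Table 2, B1) = 0.667
  D(14) = 0.7452 × 14^0.667 = 0.7452 × 5.814 = 4.332 μm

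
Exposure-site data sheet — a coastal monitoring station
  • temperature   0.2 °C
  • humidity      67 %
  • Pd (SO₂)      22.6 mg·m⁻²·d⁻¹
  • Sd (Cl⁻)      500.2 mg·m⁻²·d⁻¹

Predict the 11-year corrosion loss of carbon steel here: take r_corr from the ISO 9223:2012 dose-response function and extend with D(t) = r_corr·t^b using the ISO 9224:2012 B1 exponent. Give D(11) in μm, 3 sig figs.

D(11) = 183 μm

carbon steel: f(T) = +0.150·(T−10) [T≤10 °C] = -1.4700
  Pd branch = 1.77·Pd^0.52·e^(0.02·RH+f) = 7.864 μm/a
  Cl⁻ term: 0.102·500.2^0.62·exp(0.033·67+0.04·0.2) = 44.24
  r_corr = 7.864 + 44.24 = 52.1 μm/a
ISO 9224: D(t) = r_corr · t^b with b = 0.523 (carbon steel, B1)
  D(11) = 52.1 × 11^0.523 = 52.1 × 3.505 = 182.6 μm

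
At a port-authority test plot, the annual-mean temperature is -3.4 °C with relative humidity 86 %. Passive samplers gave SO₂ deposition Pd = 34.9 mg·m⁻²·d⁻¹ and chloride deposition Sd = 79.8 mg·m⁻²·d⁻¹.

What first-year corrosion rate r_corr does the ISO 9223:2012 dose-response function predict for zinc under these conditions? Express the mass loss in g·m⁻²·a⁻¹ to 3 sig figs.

zinc: T≤10 °C ⇒ hinge +0.038·(-3.4−10) = -0.5092
  sulphur-dioxide contribution → 1.934 μm/a
  chloride contribution → 0.3166 μm/a
  total first-year rate 2.25 μm/a
Convert to mass loss: 2.25 μm/a × 7.14 g/cm³ = 16.07 g·m⁻²·a⁻¹

r_corr = 16.1 g·m⁻²·a⁻¹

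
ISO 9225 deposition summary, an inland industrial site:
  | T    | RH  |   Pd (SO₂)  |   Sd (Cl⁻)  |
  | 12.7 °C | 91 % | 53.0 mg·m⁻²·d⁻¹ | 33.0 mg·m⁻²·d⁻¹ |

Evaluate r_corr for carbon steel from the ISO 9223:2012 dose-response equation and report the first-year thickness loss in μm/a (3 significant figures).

r_corr = 104 μm/a

carbon steel: temperature factor f = -0.054·(2.7) = -0.1458
  SO₂ term: 1.77·53.0^0.52·exp(0.02·91-0.1458) = 74.42
  Sd branch = 0.102·Sd^0.62·e^(0.033·RH+0.04·T) = 29.85 μm/a
  sum: 74.42 + 29.85 → r_corr = 104.3 μm/a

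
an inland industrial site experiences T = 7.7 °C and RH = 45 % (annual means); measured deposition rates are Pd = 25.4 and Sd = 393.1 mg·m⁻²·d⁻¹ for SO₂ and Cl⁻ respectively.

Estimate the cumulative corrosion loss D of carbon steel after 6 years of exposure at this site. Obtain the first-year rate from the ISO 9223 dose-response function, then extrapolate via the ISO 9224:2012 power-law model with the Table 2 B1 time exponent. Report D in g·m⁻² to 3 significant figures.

carbon steel: T≤10 °C ⇒ hinge +0.150·(7.7−10) = -0.3450
  Pd branch = 1.77·Pd^0.52·e^(0.02·RH+f) = 16.58 μm/a
  Cl⁻ term: 0.102·393.1^0.62·exp(0.033·45+0.04·7.7) = 24.88
  sum: 16.58 + 24.88 → r_corr = 41.46 μm/a
ISO 9224: D(t) = r_corr · t^b with b = 0.523 (carbon steel, B1)
  D(6) = 41.46 × 6^0.523 = 41.46 × 2.553 = 105.8 μm
  Mass loss = 105.8 μm × 7.85 g/cm³ = 830.7 g·m⁻²

D(6) = 831 g·m⁻²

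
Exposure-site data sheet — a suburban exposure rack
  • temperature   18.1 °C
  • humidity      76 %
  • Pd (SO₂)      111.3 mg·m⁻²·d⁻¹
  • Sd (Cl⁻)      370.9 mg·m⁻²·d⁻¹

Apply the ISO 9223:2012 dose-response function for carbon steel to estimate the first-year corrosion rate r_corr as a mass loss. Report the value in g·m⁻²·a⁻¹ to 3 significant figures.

r_corr = 1.27e+03 g·m⁻²·a⁻¹

carbon steel: T>10 °C ⇒ hinge -0.054·(18.1−10) = -0.4374
  Pd branch = 1.77·Pd^0.52·e^(0.02·RH+f) = 60.58 μm/a
  Cl⁻ term: 0.102·370.9^0.62·exp(0.033·76+0.04·18.1) = 101.2
  sum: 60.58 + 101.2 → r_corr = 161.8 μm/a
Convert to mass loss: 161.8 μm/a × 7.85 g/cm³ = 1270 g·m⁻²·a⁻¹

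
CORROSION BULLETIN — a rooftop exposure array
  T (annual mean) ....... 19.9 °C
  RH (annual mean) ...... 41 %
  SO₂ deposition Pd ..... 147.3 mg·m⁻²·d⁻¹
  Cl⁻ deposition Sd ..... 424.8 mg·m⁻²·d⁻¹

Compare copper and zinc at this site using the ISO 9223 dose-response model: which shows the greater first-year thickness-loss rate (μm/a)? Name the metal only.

zinc

copper: f(T) = -0.080·(T−10) [T>10 °C] = -0.7920
  Pd branch = 0.0053·Pd^0.26·e^(0.059·RH+f) = 0.09877 μm/a
  Cl⁻ term: 0.01025·424.8^0.27·exp(0.036·41+0.049·19.9) = 0.6093
  sum: 0.09877 + 0.6093 → r_corr = 0.7081 μm/a
zinc: temperature factor f = -0.071·(9.9) = -0.7029
  SO₂ term: 0.0129·147.3^0.44·exp(0.046·41-0.7029) = 0.3788
  Cl⁻ term: 0.0175·424.8^0.57·exp(0.008·41+0.085·19.9) = 4.151
  r_corr = 0.3788 + 4.151 = 4.53 μm/a
Ordering by μm/a: zinc (4.53) > copper (0.708)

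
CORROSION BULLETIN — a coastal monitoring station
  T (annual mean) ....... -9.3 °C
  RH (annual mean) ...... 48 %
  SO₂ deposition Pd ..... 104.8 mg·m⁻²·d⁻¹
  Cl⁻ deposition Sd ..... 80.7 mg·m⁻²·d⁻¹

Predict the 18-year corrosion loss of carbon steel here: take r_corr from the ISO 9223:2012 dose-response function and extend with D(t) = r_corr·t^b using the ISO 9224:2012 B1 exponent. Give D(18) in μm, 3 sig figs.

carbon steel: f(T) = +0.150·(T−10) [T≤10 °C] = -2.8950
  SO₂ term: 1.77·104.8^0.52·exp(0.02·48-2.8950) = 2.872
  Sd branch = 0.102·Sd^0.62·e^(0.033·RH+0.04·T) = 5.215 μm/a
  r_corr = 2.872 + 5.215 = 8.087 μm/a
Long-term exponent b (ISO 9224 Table 2, B1) = 0.523
  D(18) = 8.087 × 18^0.523 = 8.087 × 4.534 = 36.67 μm

D(18) = 36.7 μm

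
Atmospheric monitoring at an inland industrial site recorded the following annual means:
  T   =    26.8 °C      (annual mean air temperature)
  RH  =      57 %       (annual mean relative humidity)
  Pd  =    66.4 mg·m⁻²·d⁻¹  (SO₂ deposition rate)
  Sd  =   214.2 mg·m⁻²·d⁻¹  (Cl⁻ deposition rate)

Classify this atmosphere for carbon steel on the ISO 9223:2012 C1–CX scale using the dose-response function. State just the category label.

C4

carbon steel: f(T) = -0.054·(T−10) [T>10 °C] = -0.9072
  Pd branch = 1.77·Pd^0.52·e^(0.02·RH+f) = 19.8 μm/a
  Sd branch = 0.102·Sd^0.62·e^(0.033·RH+0.04·T) = 54.47 μm/a
  sum: 19.8 + 54.47 → r_corr = 74.27 μm/a
ISO 9223 Table 2 (carbon steel): 50 < 74.3 ≤ 80 μm/a ⇒ C4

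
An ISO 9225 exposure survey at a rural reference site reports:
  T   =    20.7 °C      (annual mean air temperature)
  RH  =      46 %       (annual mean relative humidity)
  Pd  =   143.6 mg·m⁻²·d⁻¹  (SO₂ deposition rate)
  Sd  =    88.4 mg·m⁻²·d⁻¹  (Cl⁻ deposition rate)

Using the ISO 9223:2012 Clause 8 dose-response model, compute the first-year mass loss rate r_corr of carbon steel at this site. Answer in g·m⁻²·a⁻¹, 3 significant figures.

carbon steel: T>10 °C ⇒ hinge -0.054·(20.7−10) = -0.5778
  SO₂ term: 1.77·143.6^0.52·exp(0.02·46-0.5778) = 32.98
  Cl⁻ term: 0.102·88.4^0.62·exp(0.033·46+0.04·20.7) = 17.15
  sum: 32.98 + 17.15 → r_corr = 50.13 μm/a
Convert to mass loss: 50.13 μm/a × 7.85 g/cm³ = 393.6 g·m⁻²·a⁻¹

r_corr = 394 g·m⁻²·a⁻¹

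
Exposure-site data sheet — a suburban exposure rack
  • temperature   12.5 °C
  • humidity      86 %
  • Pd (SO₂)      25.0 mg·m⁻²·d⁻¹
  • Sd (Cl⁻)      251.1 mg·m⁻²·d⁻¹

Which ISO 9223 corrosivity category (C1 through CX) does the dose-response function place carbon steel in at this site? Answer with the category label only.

carbon steel: temperature factor f = -0.054·(2.5) = -0.1350
  Pd branch = 1.77·Pd^0.52·e^(0.02·RH+f) = 46.05 μm/a
  Sd branch = 0.102·Sd^0.62·e^(0.033·RH+0.04·T) = 88.34 μm/a
  sum: 46.05 + 88.34 → r_corr = 134.4 μm/a
Category bounds: 80…200 μm/a bracket r_corr ⇒ C5

C5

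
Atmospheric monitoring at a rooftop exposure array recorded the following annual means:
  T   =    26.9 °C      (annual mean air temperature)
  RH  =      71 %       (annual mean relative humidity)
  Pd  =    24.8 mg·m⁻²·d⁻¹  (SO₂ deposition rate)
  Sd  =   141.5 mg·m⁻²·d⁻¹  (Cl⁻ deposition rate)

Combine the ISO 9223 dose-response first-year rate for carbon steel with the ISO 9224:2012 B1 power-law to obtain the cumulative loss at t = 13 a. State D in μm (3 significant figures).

D(13) = 316 μm

carbon steel: f(T) = -0.054·(T−10) [T>10 °C] = -0.9126
  SO₂ term: 1.77·24.8^0.52·exp(0.02·71-0.9126) = 15.61
  Cl⁻ term: 0.102·141.5^0.62·exp(0.033·71+0.04·26.9) = 67.13
  r_corr = 15.61 + 67.13 = 82.74 μm/a
Power-law: D(13) = r_corr · 13^0.523
  D(13) = 82.74 × 13^0.523 = 82.74 × 3.825 = 316.5 μm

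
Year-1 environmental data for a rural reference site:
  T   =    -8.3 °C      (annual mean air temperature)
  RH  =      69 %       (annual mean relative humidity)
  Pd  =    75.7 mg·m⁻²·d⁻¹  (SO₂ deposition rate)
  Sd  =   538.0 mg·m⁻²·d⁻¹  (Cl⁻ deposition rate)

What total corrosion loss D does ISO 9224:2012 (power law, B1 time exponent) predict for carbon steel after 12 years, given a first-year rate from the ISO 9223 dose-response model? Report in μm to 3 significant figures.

carbon steel: T≤10 °C ⇒ hinge +0.150·(-8.3−10) = -2.7450
  Pd branch = 1.77·Pd^0.52·e^(0.02·RH+f) = 4.288 μm/a
  Sd branch = 0.102·Sd^0.62·e^(0.033·RH+0.04·T) = 35.19 μm/a
  r_corr = 4.288 + 35.19 = 39.48 μm/a
ISO 9224: D(t) = r_corr · t^b with b = 0.523 (carbon steel, B1)
  D(12) = 39.48 × 12^0.523 = 39.48 × 3.668 = 144.8 μm

D(12) = 145 μm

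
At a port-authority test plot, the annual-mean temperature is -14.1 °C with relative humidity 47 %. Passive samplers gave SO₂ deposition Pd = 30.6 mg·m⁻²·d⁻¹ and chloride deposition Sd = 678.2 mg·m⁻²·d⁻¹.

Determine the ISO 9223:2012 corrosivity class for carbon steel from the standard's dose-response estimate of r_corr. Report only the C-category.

C2

carbon steel: temperature factor f = +0.150·(-24.1) = -3.6150
  sulphur-dioxide contribution → 0.7225 μm/a
  chloride contribution → 15.58 μm/a
  ⇒ r_corr(carbon steel) = 16.31 μm/a
Category bounds: 1.3…25 μm/a bracket r_corr ⇒ C2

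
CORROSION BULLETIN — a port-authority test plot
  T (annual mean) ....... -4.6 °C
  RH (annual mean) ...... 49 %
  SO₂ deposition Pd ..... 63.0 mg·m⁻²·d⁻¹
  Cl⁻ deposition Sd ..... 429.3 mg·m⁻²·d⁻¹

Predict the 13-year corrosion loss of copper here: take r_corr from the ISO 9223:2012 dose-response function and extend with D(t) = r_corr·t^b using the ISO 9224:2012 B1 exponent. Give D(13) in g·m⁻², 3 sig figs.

D(13) = 14.4 g·m⁻²

copper: f(T) = +0.126·(T−10) [T≤10 °C] = -1.8396
  sulphur-dioxide contribution → 0.04454 μm/a
  chloride contribution → 0.2453 μm/a
  total first-year rate 0.2899 μm/a
Power-law: D(13) = r_corr · 13^0.667
  D(13) = 0.2899 × 13^0.667 = 0.2899 × 5.534 = 1.604 μm
  Mass loss = 1.604 μm × 8.96 g/cm³ = 14.37 g·m⁻²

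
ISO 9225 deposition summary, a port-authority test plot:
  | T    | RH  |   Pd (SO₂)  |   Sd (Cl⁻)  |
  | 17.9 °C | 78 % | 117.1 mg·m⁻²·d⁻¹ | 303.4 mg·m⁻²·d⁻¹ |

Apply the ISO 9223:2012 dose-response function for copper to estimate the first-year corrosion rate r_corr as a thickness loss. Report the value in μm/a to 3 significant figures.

copper: f(T) = -0.080·(T−10) [T>10 °C] = -0.6320
  Pd branch = 0.0053·Pd^0.26·e^(0.059·RH+f) = 0.9688 μm/a
  Cl⁻ term: 0.01025·303.4^0.27·exp(0.036·78+0.049·17.9) = 1.911
  sum: 0.9688 + 1.911 → r_corr = 2.88 μm/a

r_corr = 2.88 μm/a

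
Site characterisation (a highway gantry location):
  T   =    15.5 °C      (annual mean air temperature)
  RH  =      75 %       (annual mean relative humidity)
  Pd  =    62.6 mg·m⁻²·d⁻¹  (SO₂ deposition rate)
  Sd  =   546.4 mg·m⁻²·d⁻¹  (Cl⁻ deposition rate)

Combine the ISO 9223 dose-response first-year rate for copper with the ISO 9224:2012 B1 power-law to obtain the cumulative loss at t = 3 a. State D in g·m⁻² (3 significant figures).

D(3) = 48.9 g·m⁻²

copper: f(T) = -0.080·(T−10) [T>10 °C] = -0.4400
  sulphur-dioxide contribution → 0.8357 μm/a
  chloride contribution → 1.788 μm/a
  total first-year rate 2.623 μm/a
Power-law: D(3) = r_corr · 3^0.667
  D(3) = 2.623 × 3^0.667 = 2.623 × 2.081 = 5.459 μm
  Mass loss = 5.459 μm × 8.96 g/cm³ = 48.91 g·m⁻²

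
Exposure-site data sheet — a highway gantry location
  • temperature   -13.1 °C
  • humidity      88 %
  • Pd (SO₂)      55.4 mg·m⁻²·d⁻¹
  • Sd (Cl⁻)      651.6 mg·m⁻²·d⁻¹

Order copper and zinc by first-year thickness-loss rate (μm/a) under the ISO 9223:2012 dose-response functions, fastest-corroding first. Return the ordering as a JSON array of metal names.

copper: temperature factor f = +0.126·(-23.1) = -2.9106
  Pd branch = 0.0053·Pd^0.26·e^(0.059·RH+f) = 0.1474 μm/a
  Sd branch = 0.01025·Sd^0.27·e^(0.036·RH+0.049·T) = 0.7372 μm/a
  r_corr = 0.1474 + 0.7372 = 0.8845 μm/a
zinc: T≤10 °C ⇒ hinge +0.038·(-13.1−10) = -0.8778
  SO₂ term: 0.0129·55.4^0.44·exp(0.046·88-0.8778) = 1.797
  Cl⁻ term: 0.0175·651.6^0.57·exp(0.008·88+0.085·-13.1) = 0.4668
  sum: 1.797 + 0.4668 → r_corr = 2.264 μm/a
Ordering by μm/a: zinc (2.26) > copper (0.885)

["zinc", "copper"]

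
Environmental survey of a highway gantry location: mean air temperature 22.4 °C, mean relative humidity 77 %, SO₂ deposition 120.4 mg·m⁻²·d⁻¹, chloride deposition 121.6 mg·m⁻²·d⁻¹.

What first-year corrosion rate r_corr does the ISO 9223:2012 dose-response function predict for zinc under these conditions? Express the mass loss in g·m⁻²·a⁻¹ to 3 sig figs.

zinc: T>10 °C ⇒ hinge -0.071·(22.4−10) = -0.8804
  sulphur-dioxide contribution → 1.52 μm/a
  chloride contribution → 3.356 μm/a
  total first-year rate 4.877 μm/a
Convert to mass loss: 4.877 μm/a × 7.14 g/cm³ = 34.82 g·m⁻²·a⁻¹

r_corr = 34.8 g·m⁻²·a⁻¹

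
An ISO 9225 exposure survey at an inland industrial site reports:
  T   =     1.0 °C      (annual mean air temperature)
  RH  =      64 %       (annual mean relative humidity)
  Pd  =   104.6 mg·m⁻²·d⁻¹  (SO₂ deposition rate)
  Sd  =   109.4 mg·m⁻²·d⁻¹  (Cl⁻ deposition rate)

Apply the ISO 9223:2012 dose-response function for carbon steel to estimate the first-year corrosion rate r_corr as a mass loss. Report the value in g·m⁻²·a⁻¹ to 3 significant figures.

r_corr = 272 g·m⁻²·a⁻¹

carbon steel: f(T) = +0.150·(T−10) [T≤10 °C] = -1.3500
  SO₂ term: 1.77·104.6^0.52·exp(0.02·64-1.3500) = 18.52
  Sd branch = 0.102·Sd^0.62·e^(0.033·RH+0.04·T) = 16.12 μm/a
  r_corr = 18.52 + 16.12 = 34.64 μm/a
Convert to mass loss: 34.64 μm/a × 7.85 g/cm³ = 272 g·m⁻²·a⁻¹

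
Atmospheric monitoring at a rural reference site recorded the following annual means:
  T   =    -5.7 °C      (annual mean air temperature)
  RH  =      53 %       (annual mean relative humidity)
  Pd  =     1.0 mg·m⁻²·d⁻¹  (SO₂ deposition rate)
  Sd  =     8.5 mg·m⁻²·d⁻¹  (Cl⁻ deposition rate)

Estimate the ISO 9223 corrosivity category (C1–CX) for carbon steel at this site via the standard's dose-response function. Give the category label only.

C2

carbon steel: T≤10 °C ⇒ hinge +0.150·(-5.7−10) = -2.3550
  SO₂ term: 1.77·1.0^0.52·exp(0.02·53-2.3550) = 0.4848
  Cl⁻ term: 0.102·8.5^0.62·exp(0.033·53+0.04·-5.7) = 1.76
  r_corr = 0.4848 + 1.76 = 2.244 μm/a
Category bounds: 1.3…25 μm/a bracket r_corr ⇒ C2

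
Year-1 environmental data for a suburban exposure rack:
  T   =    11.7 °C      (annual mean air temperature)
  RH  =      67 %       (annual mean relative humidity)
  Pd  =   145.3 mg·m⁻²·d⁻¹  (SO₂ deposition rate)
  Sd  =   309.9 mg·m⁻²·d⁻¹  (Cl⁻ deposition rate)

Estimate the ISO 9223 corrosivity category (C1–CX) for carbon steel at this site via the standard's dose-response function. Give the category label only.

carbon steel: temperature factor f = -0.054·(1.7) = -0.0918
  Pd branch = 1.77·Pd^0.52·e^(0.02·RH+f) = 82.12 μm/a
  Cl⁻ term: 0.102·309.9^0.62·exp(0.033·67+0.04·11.7) = 52.08
  r_corr = 82.12 + 52.08 = 134.2 μm/a
Category bounds: 80…200 μm/a bracket r_corr ⇒ C5

C5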